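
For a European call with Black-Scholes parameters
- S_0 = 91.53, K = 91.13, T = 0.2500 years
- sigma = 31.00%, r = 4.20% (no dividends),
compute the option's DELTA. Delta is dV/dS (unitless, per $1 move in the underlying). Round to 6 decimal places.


d1 = 0.1734982509; d2 = 0.0184982509
phi(d1) = 0.3929828311; exp(-qT) = 1.0000000000; exp(-rT) = 0.9895549326
N(d1) = 0.5688700987
Delta = exp(-qT) * N(d1) = 1.0000000000 * 0.5688700987 = 0.568870

Answer: Delta = 0.568870


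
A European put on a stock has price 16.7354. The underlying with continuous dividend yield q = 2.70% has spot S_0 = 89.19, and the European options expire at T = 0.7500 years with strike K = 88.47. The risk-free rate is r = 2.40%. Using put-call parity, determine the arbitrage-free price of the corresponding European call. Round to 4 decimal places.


Put-call parity: C - P = S_0 * exp(-qT) - K * exp(-rT).
S_0 * exp(-qT) = 89.1900 * 0.97995365 = 87.40206642
K * exp(-rT) = 88.4700 * 0.98216103 = 86.89178653
C = P + S*exp(-qT) - K*exp(-rT)
C = 16.7354 + 87.40206642 - 86.89178653 = 17.2457

Answer: Call price = 17.2457


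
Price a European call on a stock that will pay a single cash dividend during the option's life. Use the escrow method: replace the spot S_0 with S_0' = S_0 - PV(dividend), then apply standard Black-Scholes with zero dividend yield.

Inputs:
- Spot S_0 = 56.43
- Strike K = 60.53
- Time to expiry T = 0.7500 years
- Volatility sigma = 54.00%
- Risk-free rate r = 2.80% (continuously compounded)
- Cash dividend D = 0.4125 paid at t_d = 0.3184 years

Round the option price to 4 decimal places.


Answer: Price = 9.1083

Derivation:
PV(D) = D * exp(-r * t_d) = 0.4125 * 0.99112442 = 0.40883882
S_0' = S_0 - PV(D) = 56.4300 - 0.40883882 = 56.02116118
d1 = (ln(S_0'/K) + (r + sigma^2/2)*T) / (sigma*sqrt(T)) = 0.11320425
d2 = d1 - sigma*sqrt(T) = -0.35444947
exp(-rT) = 0.97921896
N(d1) = 0.54506569; N(d2) = 0.36150103
C = S_0' * N(d1) - K * exp(-rT) * N(d2) = 56.02116118 * 0.54506569 - 60.5300 * 0.97921896 * 0.36150103 = 9.1083


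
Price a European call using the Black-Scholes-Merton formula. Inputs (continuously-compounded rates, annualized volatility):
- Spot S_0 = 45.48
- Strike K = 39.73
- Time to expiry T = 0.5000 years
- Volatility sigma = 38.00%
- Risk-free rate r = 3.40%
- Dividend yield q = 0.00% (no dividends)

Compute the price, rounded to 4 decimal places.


d1 = (ln(S/K) + (r - q + 0.5*sigma^2) * T) / (sigma * sqrt(T)) = 0.70065387
d2 = d1 - sigma * sqrt(T) = 0.43195329
exp(-rT) = 0.98314368; exp(-qT) = 1.00000000
C = S_0 * exp(-qT) * N(d1) - K * exp(-rT) * N(d2)
N(d1) = 0.75824047; N(d2) = 0.66711232
C = 45.4800 * 1.00000000 * 0.75824047 - 39.7300 * 0.98314368 * 0.66711232 = 8.4272

Answer: Price = 8.4272


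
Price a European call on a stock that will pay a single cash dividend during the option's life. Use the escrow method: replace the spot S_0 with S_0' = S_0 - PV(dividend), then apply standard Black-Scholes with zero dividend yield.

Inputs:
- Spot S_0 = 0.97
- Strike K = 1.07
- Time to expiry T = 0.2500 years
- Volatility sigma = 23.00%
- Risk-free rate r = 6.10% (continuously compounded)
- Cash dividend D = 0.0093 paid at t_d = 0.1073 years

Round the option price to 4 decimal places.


PV(D) = D * exp(-r * t_d) = 0.0093 * 0.99347607 = 0.00923933
S_0' = S_0 - PV(D) = 0.9700 - 0.00923933 = 0.96076067
d1 = (ln(S_0'/K) + (r + sigma^2/2)*T) / (sigma*sqrt(T)) = -0.74631382
d2 = d1 - sigma*sqrt(T) = -0.86131382
exp(-rT) = 0.98486569
N(d1) = 0.22773893; N(d2) = 0.19453261
C = S_0' * N(d1) - K * exp(-rT) * N(d2) = 0.96076067 * 0.22773893 - 1.0700 * 0.98486569 * 0.19453261 = 0.0138

Answer: Price = 0.0138


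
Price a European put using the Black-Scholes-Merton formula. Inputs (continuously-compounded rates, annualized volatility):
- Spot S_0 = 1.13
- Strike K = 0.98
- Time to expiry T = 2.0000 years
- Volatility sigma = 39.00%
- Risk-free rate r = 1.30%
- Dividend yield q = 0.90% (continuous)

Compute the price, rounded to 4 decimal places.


Answer: Price = 0.1549

Derivation:
d1 = (ln(S/K) + (r - q + 0.5*sigma^2) * T) / (sigma * sqrt(T)) = 0.54849791
d2 = d1 - sigma * sqrt(T) = -0.00304538
exp(-rT) = 0.97433509; exp(-qT) = 0.98216103
P = K * exp(-rT) * N(-d2) - S_0 * exp(-qT) * N(-d1)
N(-d1) = 0.29167503; N(-d2) = 0.50121493
P = 0.9800 * 0.97433509 * 0.50121493 - 1.1300 * 0.98216103 * 0.29167503 = 0.1549


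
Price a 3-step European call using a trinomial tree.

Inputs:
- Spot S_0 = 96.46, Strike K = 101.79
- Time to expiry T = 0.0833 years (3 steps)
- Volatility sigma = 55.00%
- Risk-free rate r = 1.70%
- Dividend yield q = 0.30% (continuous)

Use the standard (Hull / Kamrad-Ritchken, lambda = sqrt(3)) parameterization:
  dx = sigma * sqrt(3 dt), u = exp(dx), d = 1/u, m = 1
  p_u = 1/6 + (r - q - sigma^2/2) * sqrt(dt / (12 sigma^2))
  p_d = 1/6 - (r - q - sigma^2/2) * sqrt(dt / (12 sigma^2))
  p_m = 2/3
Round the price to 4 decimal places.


dt = T/N = 0.027767; dx = sigma*sqrt(3*dt) = 0.158740
u = exp(dx) = 1.172033; d = 1/u = 0.853219
p_u = 0.154663, p_m = 0.666667, p_d = 0.178671
Discount per step: exp(-r*dt) = 0.999528
Stock lattice S(k, j) with j the centered position index:
  k=0: S(0,+0) = 96.4600
  k=1: S(1,-1) = 82.3015; S(1,+0) = 96.4600; S(1,+1) = 113.0543
  k=2: S(2,-2) = 70.2211; S(2,-1) = 82.3015; S(2,+0) = 96.4600; S(2,+1) = 113.0543; S(2,+2) = 132.5033
  k=3: S(3,-3) = 59.9140; S(3,-2) = 70.2211; S(3,-1) = 82.3015; S(3,+0) = 96.4600; S(3,+1) = 113.0543; S(3,+2) = 132.5033; S(3,+3) = 155.2982
Terminal payoffs V(N, j) = max(S_T - K, 0):
  V(3,-3) = 0.000000; V(3,-2) = 0.000000; V(3,-1) = 0.000000; V(3,+0) = 0.000000; V(3,+1) = 11.264271; V(3,+2) = 30.713300; V(3,+3) = 53.508196
Backward induction: V(k, j) = exp(-r*dt) * [p_u * V(k+1, j+1) + p_m * V(k+1, j) + p_d * V(k+1, j-1)]
  V(2,-2) = exp(-r*dt) * [p_u*0.000000 + p_m*0.000000 + p_d*0.000000] = 0.000000
  V(2,-1) = exp(-r*dt) * [p_u*0.000000 + p_m*0.000000 + p_d*0.000000] = 0.000000
  V(2,+0) = exp(-r*dt) * [p_u*11.264271 + p_m*0.000000 + p_d*0.000000] = 1.741342
  V(2,+1) = exp(-r*dt) * [p_u*30.713300 + p_m*11.264271 + p_d*0.000000] = 12.253934
  V(2,+2) = exp(-r*dt) * [p_u*53.508196 + p_m*30.713300 + p_d*11.264271] = 30.749336
  V(1,-1) = exp(-r*dt) * [p_u*1.741342 + p_m*0.000000 + p_d*0.000000] = 0.269194
  V(1,+0) = exp(-r*dt) * [p_u*12.253934 + p_m*1.741342 + p_d*0.000000] = 3.054680
  V(1,+1) = exp(-r*dt) * [p_u*30.749336 + p_m*12.253934 + p_d*1.741342] = 13.229948
  V(0,+0) = exp(-r*dt) * [p_u*13.229948 + p_m*3.054680 + p_d*0.269194] = 4.128782

Answer: Price = V(0,0) = 4.1288


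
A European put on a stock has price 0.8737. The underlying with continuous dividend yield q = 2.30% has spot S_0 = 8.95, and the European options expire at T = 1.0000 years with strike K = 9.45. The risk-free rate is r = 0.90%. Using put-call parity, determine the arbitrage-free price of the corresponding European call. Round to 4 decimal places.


Answer: Call price = 0.2549

Derivation:
Put-call parity: C - P = S_0 * exp(-qT) - K * exp(-rT).
S_0 * exp(-qT) = 8.9500 * 0.97726248 = 8.74649923
K * exp(-rT) = 9.4500 * 0.99104038 = 9.36533158
C = P + S*exp(-qT) - K*exp(-rT)
C = 0.8737 + 8.74649923 - 9.36533158 = 0.2549


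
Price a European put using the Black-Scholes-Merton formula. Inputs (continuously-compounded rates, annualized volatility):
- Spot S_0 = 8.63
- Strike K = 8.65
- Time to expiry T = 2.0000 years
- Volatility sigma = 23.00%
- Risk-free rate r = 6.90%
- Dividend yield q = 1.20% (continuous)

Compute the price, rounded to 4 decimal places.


d1 = (ln(S/K) + (r - q + 0.5*sigma^2) * T) / (sigma * sqrt(T)) = 0.50599696
d2 = d1 - sigma * sqrt(T) = 0.18072784
exp(-rT) = 0.87109869; exp(-qT) = 0.97628571
P = K * exp(-rT) * N(-d2) - S_0 * exp(-qT) * N(-d1)
N(-d1) = 0.30642939; N(-d2) = 0.42829060
P = 8.6500 * 0.87109869 * 0.42829060 - 8.6300 * 0.97628571 * 0.30642939 = 0.6454

Answer: Price = 0.6454


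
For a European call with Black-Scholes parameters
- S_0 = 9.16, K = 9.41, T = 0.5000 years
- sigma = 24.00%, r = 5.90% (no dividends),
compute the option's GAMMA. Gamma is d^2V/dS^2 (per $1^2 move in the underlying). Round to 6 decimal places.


Answer: Gamma = 0.255356

Derivation:
d1 = 0.1000156880; d2 = -0.0696899395
phi(d1) = 0.3969519247; exp(-qT) = 1.0000000000; exp(-rT) = 0.9709308776
Gamma = exp(-qT) * phi(d1) / (S * sigma * sqrt(T)) = 1.0000000000 * 0.3969519247 / (9.1600 * 0.2400 * 0.7071067812) = 0.255356


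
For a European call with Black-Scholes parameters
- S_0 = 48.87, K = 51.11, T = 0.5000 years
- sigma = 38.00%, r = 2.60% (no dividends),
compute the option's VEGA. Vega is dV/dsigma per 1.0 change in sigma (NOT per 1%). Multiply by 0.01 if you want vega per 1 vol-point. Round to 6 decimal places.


Answer: Vega = 13.784221

Derivation:
d1 = 0.0159416796; d2 = -0.2527588973
phi(d1) = 0.3988915906; exp(-qT) = 1.0000000000; exp(-rT) = 0.9870841350
Vega = S * exp(-qT) * phi(d1) * sqrt(T) = 48.8700 * 1.0000000000 * 0.3988915906 * 0.7071067812 = 13.784221


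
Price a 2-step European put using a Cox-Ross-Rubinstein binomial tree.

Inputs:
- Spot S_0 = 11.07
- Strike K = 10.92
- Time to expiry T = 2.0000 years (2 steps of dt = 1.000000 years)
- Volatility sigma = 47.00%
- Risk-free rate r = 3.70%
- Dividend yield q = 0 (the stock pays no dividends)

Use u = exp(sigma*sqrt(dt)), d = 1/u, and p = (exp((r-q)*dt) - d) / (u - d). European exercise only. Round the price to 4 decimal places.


Answer: Price = V(0,0) = 2.0373

Derivation:
dt = T/N = 1.000000
u = exp(sigma*sqrt(dt)) = 1.599994; d = 1/u = 0.625002
p = (exp((r-q)*dt) - d) / (u - d) = 0.423276
Discount per step: exp(-r*dt) = 0.963676
Stock lattice S(k, i) with i counting down-moves:
  k=0: S(0,0) = 11.0700
  k=1: S(1,0) = 17.7119; S(1,1) = 6.9188
  k=2: S(2,0) = 28.3390; S(2,1) = 11.0700; S(2,2) = 4.3243
Terminal payoffs V(N, i) = max(K - S_T, 0):
  V(2,0) = 0.000000; V(2,1) = 0.000000; V(2,2) = 6.595750
Backward induction: V(k, i) = exp(-r*dt) * [p * V(k+1, i) + (1-p) * V(k+1, i+1)].
  V(1,0) = exp(-r*dt) * [p*0.000000 + (1-p)*0.000000] = 0.000000
  V(1,1) = exp(-r*dt) * [p*0.000000 + (1-p)*6.595750] = 3.665753
  V(0,0) = exp(-r*dt) * [p*0.000000 + (1-p)*3.665753] = 2.037334


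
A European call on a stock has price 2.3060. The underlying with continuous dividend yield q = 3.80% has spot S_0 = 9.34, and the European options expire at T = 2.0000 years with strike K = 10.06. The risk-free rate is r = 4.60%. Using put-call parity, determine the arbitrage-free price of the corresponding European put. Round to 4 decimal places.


Answer: Put price = 2.8253

Derivation:
Put-call parity: C - P = S_0 * exp(-qT) - K * exp(-rT).
S_0 * exp(-qT) = 9.3400 * 0.92681621 = 8.65646337
K * exp(-rT) = 10.0600 * 0.91210515 = 9.17577780
P = C - S*exp(-qT) + K*exp(-rT)
P = 2.3060 - 8.65646337 + 9.17577780 = 2.8253


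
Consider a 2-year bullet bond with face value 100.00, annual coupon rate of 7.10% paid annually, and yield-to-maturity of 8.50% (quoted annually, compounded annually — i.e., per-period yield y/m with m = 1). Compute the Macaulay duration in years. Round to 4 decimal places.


Coupon per period c = face * coupon_rate / m = 7.100000
Periods per year m = 1; per-period yield y/m = 0.085000
Number of cashflows N = 2
Cashflows (t years, CF_t, discount factor 1/(1+y/m)^(m*t), PV):
  t = 1.0000: CF_t = 7.100000, DF = 0.921659, PV = 6.543779
  t = 2.0000: CF_t = 107.100000, DF = 0.849455, PV = 90.976661
Price P = sum_t PV_t = 97.520440
Macaulay numerator sum_t t * PV_t:
  t * PV_t at t = 1.0000: 6.543779
  t * PV_t at t = 2.0000: 181.953322
Macaulay duration D = (sum_t t * PV_t) / P = 188.497101 / 97.520440 = 1.932898

Answer: Macaulay duration = 1.9329 years


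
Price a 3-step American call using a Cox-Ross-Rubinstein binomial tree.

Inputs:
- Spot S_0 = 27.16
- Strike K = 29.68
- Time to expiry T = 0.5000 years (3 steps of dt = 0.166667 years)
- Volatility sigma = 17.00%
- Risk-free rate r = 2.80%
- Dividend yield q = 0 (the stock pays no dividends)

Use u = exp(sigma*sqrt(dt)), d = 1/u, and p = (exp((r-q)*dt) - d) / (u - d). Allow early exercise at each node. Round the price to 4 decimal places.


Answer: Price = V(0,0) = 0.5113

Derivation:
dt = T/N = 0.166667
u = exp(sigma*sqrt(dt)) = 1.071867; d = 1/u = 0.932951
p = (exp((r-q)*dt) - d) / (u - d) = 0.516328
Discount per step: exp(-r*dt) = 0.995344
Stock lattice S(k, i) with i counting down-moves:
  k=0: S(0,0) = 27.1600
  k=1: S(1,0) = 29.1119; S(1,1) = 25.3390
  k=2: S(2,0) = 31.2041; S(2,1) = 27.1600; S(2,2) = 23.6400
  k=3: S(3,0) = 33.4467; S(3,1) = 29.1119; S(3,2) = 25.3390; S(3,3) = 22.0550
Terminal payoffs V(N, i) = max(S_T - K, 0):
  V(3,0) = 3.766660; V(3,1) = 0.000000; V(3,2) = 0.000000; V(3,3) = 0.000000
Backward induction: V(k, i) = exp(-r*dt) * [p * V(k+1, i) + (1-p) * V(k+1, i+1)]; then take max(V_cont, immediate exercise) for American.
  V(2,0) = exp(-r*dt) * [p*3.766660 + (1-p)*0.000000] = 1.935779; exercise = 1.524107; V(2,0) = max -> 1.935779
  V(2,1) = exp(-r*dt) * [p*0.000000 + (1-p)*0.000000] = 0.000000; exercise = 0.000000; V(2,1) = max -> 0.000000
  V(2,2) = exp(-r*dt) * [p*0.000000 + (1-p)*0.000000] = 0.000000; exercise = 0.000000; V(2,2) = max -> 0.000000
  V(1,0) = exp(-r*dt) * [p*1.935779 + (1-p)*0.000000] = 0.994844; exercise = 0.000000; V(1,0) = max -> 0.994844
  V(1,1) = exp(-r*dt) * [p*0.000000 + (1-p)*0.000000] = 0.000000; exercise = 0.000000; V(1,1) = max -> 0.000000
  V(0,0) = exp(-r*dt) * [p*0.994844 + (1-p)*0.000000] = 0.511275; exercise = 0.000000; V(0,0) = max -> 0.511275


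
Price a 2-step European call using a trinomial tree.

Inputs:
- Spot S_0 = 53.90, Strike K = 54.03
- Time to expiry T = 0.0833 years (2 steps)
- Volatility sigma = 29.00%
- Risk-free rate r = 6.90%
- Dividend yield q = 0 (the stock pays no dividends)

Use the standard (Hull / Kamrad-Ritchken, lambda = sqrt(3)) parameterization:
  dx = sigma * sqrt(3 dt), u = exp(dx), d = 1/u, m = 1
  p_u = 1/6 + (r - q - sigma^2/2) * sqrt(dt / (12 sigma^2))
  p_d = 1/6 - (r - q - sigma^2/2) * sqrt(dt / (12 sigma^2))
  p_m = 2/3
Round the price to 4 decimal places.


dt = T/N = 0.041650; dx = sigma*sqrt(3*dt) = 0.102510
u = exp(dx) = 1.107948; d = 1/u = 0.902569
p_u = 0.172142, p_m = 0.666667, p_d = 0.161192
Discount per step: exp(-r*dt) = 0.997130
Stock lattice S(k, j) with j the centered position index:
  k=0: S(0,+0) = 53.9000
  k=1: S(1,-1) = 48.6485; S(1,+0) = 53.9000; S(1,+1) = 59.7184
  k=2: S(2,-2) = 43.9086; S(2,-1) = 48.6485; S(2,+0) = 53.9000; S(2,+1) = 59.7184; S(2,+2) = 66.1649
Terminal payoffs V(N, j) = max(S_T - K, 0):
  V(2,-2) = 0.000000; V(2,-1) = 0.000000; V(2,+0) = 0.000000; V(2,+1) = 5.688416; V(2,+2) = 12.134921
Backward induction: V(k, j) = exp(-r*dt) * [p_u * V(k+1, j+1) + p_m * V(k+1, j) + p_d * V(k+1, j-1)]
  V(1,-1) = exp(-r*dt) * [p_u*0.000000 + p_m*0.000000 + p_d*0.000000] = 0.000000
  V(1,+0) = exp(-r*dt) * [p_u*5.688416 + p_m*0.000000 + p_d*0.000000] = 0.976403
  V(1,+1) = exp(-r*dt) * [p_u*12.134921 + p_m*5.688416 + p_d*0.000000] = 5.864325
  V(0,+0) = exp(-r*dt) * [p_u*5.864325 + p_m*0.976403 + p_d*0.000000] = 1.655664

Answer: Price = V(0,0) = 1.6557


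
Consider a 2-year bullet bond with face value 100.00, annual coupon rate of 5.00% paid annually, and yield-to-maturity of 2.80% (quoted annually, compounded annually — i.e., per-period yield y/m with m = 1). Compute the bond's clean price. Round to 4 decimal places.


Answer: Price = 104.2219

Derivation:
Coupon per period c = face * coupon_rate / m = 5.000000
Periods per year m = 1; per-period yield y/m = 0.028000
Number of cashflows N = 2
Cashflows (t years, CF_t, discount factor 1/(1+y/m)^(m*t), PV):
  t = 1.0000: CF_t = 5.000000, DF = 0.972763, PV = 4.863813
  t = 2.0000: CF_t = 105.000000, DF = 0.946267, PV = 99.358052
Price P = sum_t PV_t = 104.221866


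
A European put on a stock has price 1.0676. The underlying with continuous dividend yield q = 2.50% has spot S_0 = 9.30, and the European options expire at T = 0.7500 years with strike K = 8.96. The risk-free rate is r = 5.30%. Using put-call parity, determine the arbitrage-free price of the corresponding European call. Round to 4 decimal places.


Answer: Call price = 1.5840

Derivation:
Put-call parity: C - P = S_0 * exp(-qT) - K * exp(-rT).
S_0 * exp(-qT) = 9.3000 * 0.98142469 = 9.12724960
K * exp(-rT) = 8.9600 * 0.96102967 = 8.61082581
C = P + S*exp(-qT) - K*exp(-rT)
C = 1.0676 + 9.12724960 - 8.61082581 = 1.5840


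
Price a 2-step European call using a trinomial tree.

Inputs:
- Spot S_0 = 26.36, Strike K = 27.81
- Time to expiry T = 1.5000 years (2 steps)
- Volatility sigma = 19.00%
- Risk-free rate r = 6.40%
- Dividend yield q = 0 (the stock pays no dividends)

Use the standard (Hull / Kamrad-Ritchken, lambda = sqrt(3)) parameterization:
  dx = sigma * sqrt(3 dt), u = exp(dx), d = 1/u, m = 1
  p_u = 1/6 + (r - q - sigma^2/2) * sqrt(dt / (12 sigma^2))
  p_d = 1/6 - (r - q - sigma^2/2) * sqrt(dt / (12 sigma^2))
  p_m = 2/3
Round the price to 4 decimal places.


dt = T/N = 0.750000; dx = sigma*sqrt(3*dt) = 0.285000
u = exp(dx) = 1.329762; d = 1/u = 0.752014
p_u = 0.227127, p_m = 0.666667, p_d = 0.106206
Discount per step: exp(-r*dt) = 0.953134
Stock lattice S(k, j) with j the centered position index:
  k=0: S(0,+0) = 26.3600
  k=1: S(1,-1) = 19.8231; S(1,+0) = 26.3600; S(1,+1) = 35.0525
  k=2: S(2,-2) = 14.9073; S(2,-1) = 19.8231; S(2,+0) = 26.3600; S(2,+1) = 35.0525; S(2,+2) = 46.6115
Terminal payoffs V(N, j) = max(S_T - K, 0):
  V(2,-2) = 0.000000; V(2,-1) = 0.000000; V(2,+0) = 0.000000; V(2,+1) = 7.242527; V(2,+2) = 18.801519
Backward induction: V(k, j) = exp(-r*dt) * [p_u * V(k+1, j+1) + p_m * V(k+1, j) + p_d * V(k+1, j-1)]
  V(1,-1) = exp(-r*dt) * [p_u*0.000000 + p_m*0.000000 + p_d*0.000000] = 0.000000
  V(1,+0) = exp(-r*dt) * [p_u*7.242527 + p_m*0.000000 + p_d*0.000000] = 1.567881
  V(1,+1) = exp(-r*dt) * [p_u*18.801519 + p_m*7.242527 + p_d*0.000000] = 8.672267
  V(0,+0) = exp(-r*dt) * [p_u*8.672267 + p_m*1.567881 + p_d*0.000000] = 2.873662

Answer: Price = V(0,0) = 2.8737


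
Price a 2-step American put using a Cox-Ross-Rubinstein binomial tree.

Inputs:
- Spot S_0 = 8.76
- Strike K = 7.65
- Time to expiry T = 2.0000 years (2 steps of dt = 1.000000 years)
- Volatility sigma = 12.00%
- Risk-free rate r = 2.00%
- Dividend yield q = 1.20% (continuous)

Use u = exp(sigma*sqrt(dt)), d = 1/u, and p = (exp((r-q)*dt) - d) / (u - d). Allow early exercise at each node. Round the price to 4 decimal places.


dt = T/N = 1.000000
u = exp(sigma*sqrt(dt)) = 1.127497; d = 1/u = 0.886920
p = (exp((r-q)*dt) - d) / (u - d) = 0.503423
Discount per step: exp(-r*dt) = 0.980199
Stock lattice S(k, i) with i counting down-moves:
  k=0: S(0,0) = 8.7600
  k=1: S(1,0) = 9.8769; S(1,1) = 7.7694
  k=2: S(2,0) = 11.1361; S(2,1) = 8.7600; S(2,2) = 6.8909
Terminal payoffs V(N, i) = max(K - S_T, 0):
  V(2,0) = 0.000000; V(2,1) = 0.000000; V(2,2) = 0.759140
Backward induction: V(k, i) = exp(-r*dt) * [p * V(k+1, i) + (1-p) * V(k+1, i+1)]; then take max(V_cont, immediate exercise) for American.
  V(1,0) = exp(-r*dt) * [p*0.000000 + (1-p)*0.000000] = 0.000000; exercise = 0.000000; V(1,0) = max -> 0.000000
  V(1,1) = exp(-r*dt) * [p*0.000000 + (1-p)*0.759140] = 0.369507; exercise = 0.000000; V(1,1) = max -> 0.369507
  V(0,0) = exp(-r*dt) * [p*0.000000 + (1-p)*0.369507] = 0.179855; exercise = 0.000000; V(0,0) = max -> 0.179855

Answer: Price = V(0,0) = 0.1799


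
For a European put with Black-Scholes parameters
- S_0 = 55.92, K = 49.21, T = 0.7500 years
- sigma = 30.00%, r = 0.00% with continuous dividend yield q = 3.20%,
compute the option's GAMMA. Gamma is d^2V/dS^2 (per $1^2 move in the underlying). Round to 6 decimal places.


d1 = 0.5295273574; d2 = 0.2697197362
phi(d1) = 0.3467545340; exp(-qT) = 0.9762857098; exp(-rT) = 1.0000000000
Gamma = exp(-qT) * phi(d1) / (S * sigma * sqrt(T)) = 0.9762857098 * 0.3467545340 / (55.9200 * 0.3000 * 0.8660254038) = 0.023301

Answer: Gamma = 0.023301


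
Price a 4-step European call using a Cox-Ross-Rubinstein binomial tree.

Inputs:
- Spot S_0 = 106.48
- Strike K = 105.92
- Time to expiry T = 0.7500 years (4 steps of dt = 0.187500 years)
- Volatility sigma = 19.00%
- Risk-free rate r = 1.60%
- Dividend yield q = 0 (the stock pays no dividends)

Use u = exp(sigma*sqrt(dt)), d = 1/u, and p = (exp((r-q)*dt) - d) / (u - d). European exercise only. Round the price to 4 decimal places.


Answer: Price = V(0,0) = 7.5546

Derivation:
dt = T/N = 0.187500
u = exp(sigma*sqrt(dt)) = 1.085752; d = 1/u = 0.921021
p = (exp((r-q)*dt) - d) / (u - d) = 0.497682
Discount per step: exp(-r*dt) = 0.997004
Stock lattice S(k, i) with i counting down-moves:
  k=0: S(0,0) = 106.4800
  k=1: S(1,0) = 115.6108; S(1,1) = 98.0703
  k=2: S(2,0) = 125.5246; S(2,1) = 106.4800; S(2,2) = 90.3248
  k=3: S(3,0) = 136.2886; S(3,1) = 115.6108; S(3,2) = 98.0703; S(3,3) = 83.1911
  k=4: S(4,0) = 147.9755; S(4,1) = 125.5246; S(4,2) = 106.4800; S(4,3) = 90.3248; S(4,4) = 76.6207
Terminal payoffs V(N, i) = max(S_T - K, 0):
  V(4,0) = 42.055516; V(4,1) = 19.604631; V(4,2) = 0.560000; V(4,3) = 0.000000; V(4,4) = 0.000000
Backward induction: V(k, i) = exp(-r*dt) * [p * V(k+1, i) + (1-p) * V(k+1, i+1)].
  V(3,0) = exp(-r*dt) * [p*42.055516 + (1-p)*19.604631] = 30.685845
  V(3,1) = exp(-r*dt) * [p*19.604631 + (1-p)*0.560000] = 10.008108
  V(3,2) = exp(-r*dt) * [p*0.560000 + (1-p)*0.000000] = 0.277867
  V(3,3) = exp(-r*dt) * [p*0.000000 + (1-p)*0.000000] = 0.000000
  V(2,0) = exp(-r*dt) * [p*30.685845 + (1-p)*10.008108] = 20.238248
  V(2,1) = exp(-r*dt) * [p*10.008108 + (1-p)*0.277867] = 5.105099
  V(2,2) = exp(-r*dt) * [p*0.277867 + (1-p)*0.000000] = 0.137875
  V(1,0) = exp(-r*dt) * [p*20.238248 + (1-p)*5.105099] = 12.598748
  V(1,1) = exp(-r*dt) * [p*5.105099 + (1-p)*0.137875] = 2.602157
  V(0,0) = exp(-r*dt) * [p*12.598748 + (1-p)*2.602157] = 7.554586


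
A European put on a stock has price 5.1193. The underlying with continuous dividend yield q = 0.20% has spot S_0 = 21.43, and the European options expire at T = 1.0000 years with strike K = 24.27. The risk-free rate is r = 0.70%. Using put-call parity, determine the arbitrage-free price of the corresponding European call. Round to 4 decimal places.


Answer: Call price = 2.4058

Derivation:
Put-call parity: C - P = S_0 * exp(-qT) - K * exp(-rT).
S_0 * exp(-qT) = 21.4300 * 0.99800200 = 21.38718283
K * exp(-rT) = 24.2700 * 0.99302444 = 24.10070323
C = P + S*exp(-qT) - K*exp(-rT)
C = 5.1193 + 21.38718283 - 24.10070323 = 2.4058


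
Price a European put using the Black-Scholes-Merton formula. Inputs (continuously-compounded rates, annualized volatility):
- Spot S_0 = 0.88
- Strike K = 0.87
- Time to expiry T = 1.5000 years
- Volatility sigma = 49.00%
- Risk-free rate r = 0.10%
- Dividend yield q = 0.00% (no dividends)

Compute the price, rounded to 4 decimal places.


d1 = (ln(S/K) + (r - q + 0.5*sigma^2) * T) / (sigma * sqrt(T)) = 0.32160583
d2 = d1 - sigma * sqrt(T) = -0.27851915
exp(-rT) = 0.99850112; exp(-qT) = 1.00000000
P = K * exp(-rT) * N(-d2) - S_0 * exp(-qT) * N(-d1)
N(-d1) = 0.37387566; N(-d2) = 0.60969307
P = 0.8700 * 0.99850112 * 0.60969307 - 0.8800 * 1.00000000 * 0.37387566 = 0.2006

Answer: Price = 0.2006


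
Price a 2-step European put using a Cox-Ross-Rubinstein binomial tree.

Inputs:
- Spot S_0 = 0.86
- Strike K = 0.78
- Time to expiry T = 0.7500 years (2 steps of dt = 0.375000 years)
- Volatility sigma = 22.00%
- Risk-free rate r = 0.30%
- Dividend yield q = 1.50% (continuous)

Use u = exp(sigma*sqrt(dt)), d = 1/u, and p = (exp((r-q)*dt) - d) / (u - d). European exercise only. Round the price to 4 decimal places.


Answer: Price = V(0,0) = 0.0372

Derivation:
dt = T/N = 0.375000
u = exp(sigma*sqrt(dt)) = 1.144219; d = 1/u = 0.873959
p = (exp((r-q)*dt) - d) / (u - d) = 0.449757
Discount per step: exp(-r*dt) = 0.998876
Stock lattice S(k, i) with i counting down-moves:
  k=0: S(0,0) = 0.8600
  k=1: S(1,0) = 0.9840; S(1,1) = 0.7516
  k=2: S(2,0) = 1.1259; S(2,1) = 0.8600; S(2,2) = 0.6569
Terminal payoffs V(N, i) = max(K - S_T, 0):
  V(2,0) = 0.000000; V(2,1) = 0.000000; V(2,2) = 0.123128
Backward induction: V(k, i) = exp(-r*dt) * [p * V(k+1, i) + (1-p) * V(k+1, i+1)].
  V(1,0) = exp(-r*dt) * [p*0.000000 + (1-p)*0.000000] = 0.000000
  V(1,1) = exp(-r*dt) * [p*0.000000 + (1-p)*0.123128] = 0.067674
  V(0,0) = exp(-r*dt) * [p*0.000000 + (1-p)*0.067674] = 0.037195


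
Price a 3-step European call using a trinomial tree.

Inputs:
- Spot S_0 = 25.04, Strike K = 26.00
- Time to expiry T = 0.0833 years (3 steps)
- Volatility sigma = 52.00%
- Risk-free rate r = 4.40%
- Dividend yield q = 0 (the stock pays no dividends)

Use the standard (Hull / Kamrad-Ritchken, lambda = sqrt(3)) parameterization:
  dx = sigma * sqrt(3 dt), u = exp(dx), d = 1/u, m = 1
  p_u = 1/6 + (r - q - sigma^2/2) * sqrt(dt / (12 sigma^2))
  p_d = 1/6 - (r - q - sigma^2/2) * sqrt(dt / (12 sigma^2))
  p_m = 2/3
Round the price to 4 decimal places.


Answer: Price = V(0,0) = 1.1329

Derivation:
dt = T/N = 0.027767; dx = sigma*sqrt(3*dt) = 0.150081
u = exp(dx) = 1.161928; d = 1/u = 0.860638
p_u = 0.158230, p_m = 0.666667, p_d = 0.175103
Discount per step: exp(-r*dt) = 0.998779
Stock lattice S(k, j) with j the centered position index:
  k=0: S(0,+0) = 25.0400
  k=1: S(1,-1) = 21.5504; S(1,+0) = 25.0400; S(1,+1) = 29.0947
  k=2: S(2,-2) = 18.5471; S(2,-1) = 21.5504; S(2,+0) = 25.0400; S(2,+1) = 29.0947; S(2,+2) = 33.8059
  k=3: S(3,-3) = 15.9623; S(3,-2) = 18.5471; S(3,-1) = 21.5504; S(3,+0) = 25.0400; S(3,+1) = 29.0947; S(3,+2) = 33.8059; S(3,+3) = 39.2801
Terminal payoffs V(N, j) = max(S_T - K, 0):
  V(3,-3) = 0.000000; V(3,-2) = 0.000000; V(3,-1) = 0.000000; V(3,+0) = 0.000000; V(3,+1) = 3.094687; V(3,+2) = 7.805944; V(3,+3) = 13.280086
Backward induction: V(k, j) = exp(-r*dt) * [p_u * V(k+1, j+1) + p_m * V(k+1, j) + p_d * V(k+1, j-1)]
  V(2,-2) = exp(-r*dt) * [p_u*0.000000 + p_m*0.000000 + p_d*0.000000] = 0.000000
  V(2,-1) = exp(-r*dt) * [p_u*0.000000 + p_m*0.000000 + p_d*0.000000] = 0.000000
  V(2,+0) = exp(-r*dt) * [p_u*3.094687 + p_m*0.000000 + p_d*0.000000] = 0.489075
  V(2,+1) = exp(-r*dt) * [p_u*7.805944 + p_m*3.094687 + p_d*0.000000] = 3.294233
  V(2,+2) = exp(-r*dt) * [p_u*13.280086 + p_m*7.805944 + p_d*3.094687] = 7.837581
  V(1,-1) = exp(-r*dt) * [p_u*0.489075 + p_m*0.000000 + p_d*0.000000] = 0.077292
  V(1,+0) = exp(-r*dt) * [p_u*3.294233 + p_m*0.489075 + p_d*0.000000] = 0.846263
  V(1,+1) = exp(-r*dt) * [p_u*7.837581 + p_m*3.294233 + p_d*0.489075] = 3.517636
  V(0,+0) = exp(-r*dt) * [p_u*3.517636 + p_m*0.846263 + p_d*0.077292] = 1.132920


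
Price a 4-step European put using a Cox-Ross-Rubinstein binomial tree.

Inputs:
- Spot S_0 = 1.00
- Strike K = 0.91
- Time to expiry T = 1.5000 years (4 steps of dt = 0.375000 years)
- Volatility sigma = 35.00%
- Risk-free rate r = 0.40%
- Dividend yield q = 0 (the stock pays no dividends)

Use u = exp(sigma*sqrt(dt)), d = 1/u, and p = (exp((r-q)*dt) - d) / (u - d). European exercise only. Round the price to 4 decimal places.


dt = T/N = 0.375000
u = exp(sigma*sqrt(dt)) = 1.239032; d = 1/u = 0.807082
p = (exp((r-q)*dt) - d) / (u - d) = 0.450097
Discount per step: exp(-r*dt) = 0.998501
Stock lattice S(k, i) with i counting down-moves:
  k=0: S(0,0) = 1.0000
  k=1: S(1,0) = 1.2390; S(1,1) = 0.8071
  k=2: S(2,0) = 1.5352; S(2,1) = 1.0000; S(2,2) = 0.6514
  k=3: S(3,0) = 1.9022; S(3,1) = 1.2390; S(3,2) = 0.8071; S(3,3) = 0.5257
  k=4: S(4,0) = 2.3568; S(4,1) = 1.5352; S(4,2) = 1.0000; S(4,3) = 0.6514; S(4,4) = 0.4243
Terminal payoffs V(N, i) = max(K - S_T, 0):
  V(4,0) = 0.000000; V(4,1) = 0.000000; V(4,2) = 0.000000; V(4,3) = 0.258619; V(4,4) = 0.485703
Backward induction: V(k, i) = exp(-r*dt) * [p * V(k+1, i) + (1-p) * V(k+1, i+1)].
  V(3,0) = exp(-r*dt) * [p*0.000000 + (1-p)*0.000000] = 0.000000
  V(3,1) = exp(-r*dt) * [p*0.000000 + (1-p)*0.000000] = 0.000000
  V(3,2) = exp(-r*dt) * [p*0.000000 + (1-p)*0.258619] = 0.142002
  V(3,3) = exp(-r*dt) * [p*0.258619 + (1-p)*0.485703] = 0.382918
  V(2,0) = exp(-r*dt) * [p*0.000000 + (1-p)*0.000000] = 0.000000
  V(2,1) = exp(-r*dt) * [p*0.000000 + (1-p)*0.142002] = 0.077970
  V(2,2) = exp(-r*dt) * [p*0.142002 + (1-p)*0.382918] = 0.274071
  V(1,0) = exp(-r*dt) * [p*0.000000 + (1-p)*0.077970] = 0.042812
  V(1,1) = exp(-r*dt) * [p*0.077970 + (1-p)*0.274071] = 0.185529
  V(0,0) = exp(-r*dt) * [p*0.042812 + (1-p)*0.185529] = 0.121110

Answer: Price = V(0,0) = 0.1211


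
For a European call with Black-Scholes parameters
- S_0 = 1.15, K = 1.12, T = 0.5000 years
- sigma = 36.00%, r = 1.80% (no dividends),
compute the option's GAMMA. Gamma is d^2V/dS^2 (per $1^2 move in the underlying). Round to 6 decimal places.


Answer: Gamma = 1.315241

Derivation:
d1 = 0.2664742003; d2 = 0.0119157591
phi(d1) = 0.3850266282; exp(-qT) = 1.0000000000; exp(-rT) = 0.9910403788
Gamma = exp(-qT) * phi(d1) / (S * sigma * sqrt(T)) = 1.0000000000 * 0.3850266282 / (1.1500 * 0.3600 * 0.7071067812) = 1.315241


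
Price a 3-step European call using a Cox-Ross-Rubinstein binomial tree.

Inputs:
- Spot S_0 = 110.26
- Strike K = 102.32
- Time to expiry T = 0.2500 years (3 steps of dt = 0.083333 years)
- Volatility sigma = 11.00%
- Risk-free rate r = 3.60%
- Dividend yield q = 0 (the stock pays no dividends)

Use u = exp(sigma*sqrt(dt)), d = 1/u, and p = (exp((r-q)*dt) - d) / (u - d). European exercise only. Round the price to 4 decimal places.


Answer: Price = V(0,0) = 9.0581

Derivation:
dt = T/N = 0.083333
u = exp(sigma*sqrt(dt)) = 1.032264; d = 1/u = 0.968745
p = (exp((r-q)*dt) - d) / (u - d) = 0.539363
Discount per step: exp(-r*dt) = 0.997004
Stock lattice S(k, i) with i counting down-moves:
  k=0: S(0,0) = 110.2600
  k=1: S(1,0) = 113.8174; S(1,1) = 106.8138
  k=2: S(2,0) = 117.4896; S(2,1) = 110.2600; S(2,2) = 103.4753
  k=3: S(3,0) = 121.2803; S(3,1) = 113.8174; S(3,2) = 106.8138; S(3,3) = 100.2411
Terminal payoffs V(N, i) = max(S_T - K, 0):
  V(3,0) = 18.960253; V(3,1) = 11.497408; V(3,2) = 4.493780; V(3,3) = 0.000000
Backward induction: V(k, i) = exp(-r*dt) * [p * V(k+1, i) + (1-p) * V(k+1, i+1)].
  V(2,0) = exp(-r*dt) * [p*18.960253 + (1-p)*11.497408] = 15.476091
  V(2,1) = exp(-r*dt) * [p*11.497408 + (1-p)*4.493780] = 8.246500
  V(2,2) = exp(-r*dt) * [p*4.493780 + (1-p)*0.000000] = 2.416518
  V(1,0) = exp(-r*dt) * [p*15.476091 + (1-p)*8.246500] = 12.109490
  V(1,1) = exp(-r*dt) * [p*8.246500 + (1-p)*2.416518] = 5.544335
  V(0,0) = exp(-r*dt) * [p*12.109490 + (1-p)*5.544335] = 9.058120


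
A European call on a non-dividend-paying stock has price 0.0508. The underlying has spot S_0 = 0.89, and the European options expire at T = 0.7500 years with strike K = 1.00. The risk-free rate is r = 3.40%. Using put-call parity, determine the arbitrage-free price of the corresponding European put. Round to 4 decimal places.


Answer: Put price = 0.1356

Derivation:
Put-call parity: C - P = S_0 * exp(-qT) - K * exp(-rT).
S_0 * exp(-qT) = 0.8900 * 1.00000000 = 0.89000000
K * exp(-rT) = 1.0000 * 0.97482238 = 0.97482238
P = C - S*exp(-qT) + K*exp(-rT)
P = 0.0508 - 0.89000000 + 0.97482238 = 0.1356


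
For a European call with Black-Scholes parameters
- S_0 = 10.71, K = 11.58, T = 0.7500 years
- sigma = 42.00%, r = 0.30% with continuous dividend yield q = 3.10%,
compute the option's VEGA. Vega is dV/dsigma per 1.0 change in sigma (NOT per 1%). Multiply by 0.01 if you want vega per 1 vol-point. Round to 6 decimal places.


d1 = -0.0905933715; d2 = -0.4543240411
phi(d1) = 0.3973085434; exp(-qT) = 0.9770181987; exp(-rT) = 0.9977525294
Vega = S * exp(-qT) * phi(d1) * sqrt(T) = 10.7100 * 0.9770181987 * 0.3973085434 * 0.8660254038 = 3.600399

Answer: Vega = 3.600399


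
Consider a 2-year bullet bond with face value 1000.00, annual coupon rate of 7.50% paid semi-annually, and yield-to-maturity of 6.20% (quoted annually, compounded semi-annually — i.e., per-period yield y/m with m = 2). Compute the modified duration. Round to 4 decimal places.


Coupon per period c = face * coupon_rate / m = 37.500000
Periods per year m = 2; per-period yield y/m = 0.031000
Number of cashflows N = 4
Cashflows (t years, CF_t, discount factor 1/(1+y/m)^(m*t), PV):
  t = 0.5000: CF_t = 37.500000, DF = 0.969932, PV = 36.372454
  t = 1.0000: CF_t = 37.500000, DF = 0.940768, PV = 35.278811
  t = 1.5000: CF_t = 37.500000, DF = 0.912481, PV = 34.218051
  t = 2.0000: CF_t = 1037.500000, DF = 0.885045, PV = 918.234158
Price P = sum_t PV_t = 1024.103474
First compute Macaulay numerator sum_t t * PV_t:
  t * PV_t at t = 0.5000: 18.186227
  t * PV_t at t = 1.0000: 35.278811
  t * PV_t at t = 1.5000: 51.327077
  t * PV_t at t = 2.0000: 1836.468316
Macaulay duration D = 1941.260430 / 1024.103474 = 1.895571
Modified duration = D / (1 + y/m) = 1.895571 / (1 + 0.031000) = 1.838575

Answer: Modified duration = 1.8386


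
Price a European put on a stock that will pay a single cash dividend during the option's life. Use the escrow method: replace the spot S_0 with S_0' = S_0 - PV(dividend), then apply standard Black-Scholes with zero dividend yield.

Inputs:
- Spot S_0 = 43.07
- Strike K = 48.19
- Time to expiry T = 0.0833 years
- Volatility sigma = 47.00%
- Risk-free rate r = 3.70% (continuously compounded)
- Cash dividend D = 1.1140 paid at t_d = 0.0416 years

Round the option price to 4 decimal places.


Answer: Price = 6.5924

Derivation:
PV(D) = D * exp(-r * t_d) = 1.1140 * 0.99846198 = 1.11228665
S_0' = S_0 - PV(D) = 43.0700 - 1.11228665 = 41.95771335
d1 = (ln(S_0'/K) + (r + sigma^2/2)*T) / (sigma*sqrt(T)) = -0.93038331
d2 = d1 - sigma*sqrt(T) = -1.06603349
exp(-rT) = 0.99692264
N(-d1) = 0.82391367; N(-d2) = 0.85679575
P = K * exp(-rT) * N(-d2) - S_0' * N(-d1) = 48.1900 * 0.99692264 * 0.85679575 - 41.95771335 * 0.82391367 = 6.5924


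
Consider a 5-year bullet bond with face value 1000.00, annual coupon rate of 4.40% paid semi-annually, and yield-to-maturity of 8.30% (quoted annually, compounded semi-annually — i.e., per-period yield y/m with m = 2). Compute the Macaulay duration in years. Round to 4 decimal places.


Coupon per period c = face * coupon_rate / m = 22.000000
Periods per year m = 2; per-period yield y/m = 0.041500
Number of cashflows N = 10
Cashflows (t years, CF_t, discount factor 1/(1+y/m)^(m*t), PV):
  t = 0.5000: CF_t = 22.000000, DF = 0.960154, PV = 21.123380
  t = 1.0000: CF_t = 22.000000, DF = 0.921895, PV = 20.281690
  t = 1.5000: CF_t = 22.000000, DF = 0.885161, PV = 19.473538
  t = 2.0000: CF_t = 22.000000, DF = 0.849890, PV = 18.697588
  t = 2.5000: CF_t = 22.000000, DF = 0.816025, PV = 17.952557
  t = 3.0000: CF_t = 22.000000, DF = 0.783510, PV = 17.237212
  t = 3.5000: CF_t = 22.000000, DF = 0.752290, PV = 16.550372
  t = 4.0000: CF_t = 22.000000, DF = 0.722314, PV = 15.890900
  t = 4.5000: CF_t = 22.000000, DF = 0.693532, PV = 15.257705
  t = 5.0000: CF_t = 1022.000000, DF = 0.665897, PV = 680.547046
Price P = sum_t PV_t = 843.011987
Macaulay numerator sum_t t * PV_t:
  t * PV_t at t = 0.5000: 10.561690
  t * PV_t at t = 1.0000: 20.281690
  t * PV_t at t = 1.5000: 29.210307
  t * PV_t at t = 2.0000: 37.395176
  t * PV_t at t = 2.5000: 44.881392
  t * PV_t at t = 3.0000: 51.711637
  t * PV_t at t = 3.5000: 57.926302
  t * PV_t at t = 4.0000: 63.563599
  t * PV_t at t = 4.5000: 68.659672
  t * PV_t at t = 5.0000: 3402.735228
Macaulay duration D = (sum_t t * PV_t) / P = 3786.926693 / 843.011987 = 4.492139

Answer: Macaulay duration = 4.4921 years


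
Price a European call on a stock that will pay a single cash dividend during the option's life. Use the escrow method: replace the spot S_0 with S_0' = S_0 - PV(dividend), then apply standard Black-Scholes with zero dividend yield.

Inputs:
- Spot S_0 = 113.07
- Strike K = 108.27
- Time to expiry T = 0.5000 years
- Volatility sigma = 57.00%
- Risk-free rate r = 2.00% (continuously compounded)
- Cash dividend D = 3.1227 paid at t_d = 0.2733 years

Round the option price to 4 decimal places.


Answer: Price = 18.7614

Derivation:
PV(D) = D * exp(-r * t_d) = 3.1227 * 0.99454891 = 3.10567789
S_0' = S_0 - PV(D) = 113.0700 - 3.10567789 = 109.96432211
d1 = (ln(S_0'/K) + (r + sigma^2/2)*T) / (sigma*sqrt(T)) = 0.26486201
d2 = d1 - sigma*sqrt(T) = -0.13818886
exp(-rT) = 0.99004983
N(d1) = 0.60444212; N(d2) = 0.44504558
C = S_0' * N(d1) - K * exp(-rT) * N(d2) = 109.96432211 * 0.60444212 - 108.2700 * 0.99004983 * 0.44504558 = 18.7614


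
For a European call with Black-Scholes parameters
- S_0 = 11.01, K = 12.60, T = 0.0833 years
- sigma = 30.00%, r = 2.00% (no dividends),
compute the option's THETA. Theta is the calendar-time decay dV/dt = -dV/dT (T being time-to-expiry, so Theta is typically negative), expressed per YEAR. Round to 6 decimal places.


d1 = -1.4953864644; d2 = -1.5819716826
phi(d1) = 0.1304156173; exp(-qT) = 1.0000000000; exp(-rT) = 0.9983353870
Theta = -S*exp(-qT)*phi(d1)*sigma/(2*sqrt(T)) - r*K*exp(-rT)*N(d2) + q*S*exp(-qT)*N(d1)
N(d1) = 0.0674068055; N(d2) = 0.0568280176; sqrt(T) = 0.2886173938
Term 1 = -11.0100 * 1.0000000000 * 0.1304156173 * 0.3000 / (2 * 0.2886173938) = -0.7462522932
Term 2 = -0.0200 * 12.6000 * 0.9983353870 * 0.0568280176 = -0.0142968221
Term 3 = 0 (no dividend yield, q = 0)
Theta = -0.7462522932 + (-0.0142968221) + (0.0000000000) = -0.760549

Answer: Theta = -0.760549


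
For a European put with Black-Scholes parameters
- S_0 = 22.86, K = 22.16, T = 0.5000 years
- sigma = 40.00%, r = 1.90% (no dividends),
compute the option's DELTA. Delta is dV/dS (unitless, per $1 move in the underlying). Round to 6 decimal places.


d1 = 0.2849633133; d2 = 0.0021206008
phi(d1) = 0.3830688357; exp(-qT) = 1.0000000000; exp(-rT) = 0.9905449824
N(-d1) = 0.3878361244
Delta = -exp(-qT) * N(-d1) = -1.0000000000 * 0.3878361244 = -0.387836

Answer: Delta = -0.387836


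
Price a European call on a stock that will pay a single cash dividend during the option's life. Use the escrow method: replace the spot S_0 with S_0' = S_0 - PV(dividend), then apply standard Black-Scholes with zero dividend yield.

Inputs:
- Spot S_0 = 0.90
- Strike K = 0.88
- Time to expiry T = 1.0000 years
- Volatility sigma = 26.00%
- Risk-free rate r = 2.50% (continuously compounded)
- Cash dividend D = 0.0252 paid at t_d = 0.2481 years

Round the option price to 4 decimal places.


PV(D) = D * exp(-r * t_d) = 0.0252 * 0.99381670 = 0.02504418
S_0' = S_0 - PV(D) = 0.9000 - 0.02504418 = 0.87495582
d1 = (ln(S_0'/K) + (r + sigma^2/2)*T) / (sigma*sqrt(T)) = 0.20404417
d2 = d1 - sigma*sqrt(T) = -0.05595583
exp(-rT) = 0.97530991
N(d1) = 0.58084051; N(d2) = 0.47768850
C = S_0' * N(d1) - K * exp(-rT) * N(d2) = 0.87495582 * 0.58084051 - 0.8800 * 0.97530991 * 0.47768850 = 0.0982

Answer: Price = 0.0982


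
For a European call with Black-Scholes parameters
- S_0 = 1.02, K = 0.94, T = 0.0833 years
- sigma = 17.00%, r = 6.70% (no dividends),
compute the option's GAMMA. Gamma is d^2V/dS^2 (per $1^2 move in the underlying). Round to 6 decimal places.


Answer: Gamma = 1.569116

Derivation:
d1 = 1.8029734768; d2 = 1.7539085199
phi(d1) = 0.0785283783; exp(-qT) = 1.0000000000; exp(-rT) = 0.9944344454
Gamma = exp(-qT) * phi(d1) / (S * sigma * sqrt(T)) = 1.0000000000 * 0.0785283783 / (1.0200 * 0.1700 * 0.2886173938) = 1.569116


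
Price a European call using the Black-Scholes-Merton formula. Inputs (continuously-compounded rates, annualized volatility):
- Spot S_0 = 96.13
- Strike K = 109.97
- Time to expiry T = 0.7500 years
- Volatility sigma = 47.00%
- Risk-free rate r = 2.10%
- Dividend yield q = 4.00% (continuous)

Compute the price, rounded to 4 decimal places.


Answer: Price = 9.8259

Derivation:
d1 = (ln(S/K) + (r - q + 0.5*sigma^2) * T) / (sigma * sqrt(T)) = -0.16194960
d2 = d1 - sigma * sqrt(T) = -0.56898154
exp(-rT) = 0.98437338; exp(-qT) = 0.97044553
C = S_0 * exp(-qT) * N(d1) - K * exp(-rT) * N(d2)
N(d1) = 0.43567277; N(d2) = 0.28468433
C = 96.1300 * 0.97044553 * 0.43567277 - 109.9700 * 0.98437338 * 0.28468433 = 9.8259


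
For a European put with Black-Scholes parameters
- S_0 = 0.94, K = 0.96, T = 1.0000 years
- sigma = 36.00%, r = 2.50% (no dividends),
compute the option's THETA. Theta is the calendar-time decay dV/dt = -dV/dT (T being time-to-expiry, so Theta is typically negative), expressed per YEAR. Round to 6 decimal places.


d1 = 0.1909627522; d2 = -0.1690372478
phi(d1) = 0.3917341259; exp(-qT) = 1.0000000000; exp(-rT) = 0.9753099120
Theta = -S*exp(-qT)*phi(d1)*sigma/(2*sqrt(T)) + r*K*exp(-rT)*N(-d2) - q*S*exp(-qT)*N(-d1)
N(-d1) = 0.4242773877; N(-d2) = 0.5671163283; sqrt(T) = 1.0000000000
Term 1 = -0.9400 * 1.0000000000 * 0.3917341259 * 0.3600 / (2 * 1.0000000000) = -0.0662814141
Term 2 = 0.0250 * 0.9600 * 0.9753099120 * 0.5671163283 = 0.0132747402
Term 3 = 0 (no dividend yield, q = 0)
Theta = -0.0662814141 + (0.0132747402) + (0.0000000000) = -0.053007

Answer: Theta = -0.053007
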